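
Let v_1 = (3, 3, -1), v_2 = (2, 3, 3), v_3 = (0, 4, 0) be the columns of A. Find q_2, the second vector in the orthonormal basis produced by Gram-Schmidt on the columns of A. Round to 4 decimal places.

q_2 = (0.0277, 0.2910, 0.9563)

v_1 = (3, 3, -1); ‖v_1‖ = 4.3589, so q_1 = (0.6882, 0.6882, -0.2294).
q_1·v_2 = 0.6882·2 + 0.6882·3 + (-0.2294)·3 = 2.7530.
u_2 = v_2 − 2.7530·q_1 = (0.1053, 1.1053, 3.6316).
‖u_2‖ = 3.7975, so q_2 = (0.0277, 0.2910, 0.9563).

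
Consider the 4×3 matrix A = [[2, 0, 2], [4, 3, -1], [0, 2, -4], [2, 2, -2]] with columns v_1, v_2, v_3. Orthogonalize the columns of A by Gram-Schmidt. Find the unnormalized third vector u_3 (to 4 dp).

u_3 = (-0.2632, 0.3158, -0.1053, -0.3684)

v_1 = (2, 4, 0, 2); ‖v_1‖ = 4.8990, so e_1 = (0.4082, 0.8165, 0.0000, 0.4082).
e_1·v_2 = 0.4082·0 + 0.8165·3 + 0.0000·2 + 0.4082·2 = 3.2660.
u_2 = v_2 − 3.2660·e_1 = (-1.3333, 0.3333, 2.0000, 0.6667).
‖u_2‖ = 2.5166, so e_2 = (-0.5298, 0.1325, 0.7947, 0.2649).
e_1·v_3 = 0.4082·2 + 0.8165·(-1) + 0.0000·(-4) + 0.4082·(-2) = -0.8165; e_2·v_3 = (-0.5298)·2 + 0.1325·(-1) + 0.7947·(-4) + 0.2649·(-2) = -4.9008.
u_3 = v_3 + 0.8165·e_1 + 4.9008·e_2 = (-0.2632, 0.3158, -0.1053, -0.3684).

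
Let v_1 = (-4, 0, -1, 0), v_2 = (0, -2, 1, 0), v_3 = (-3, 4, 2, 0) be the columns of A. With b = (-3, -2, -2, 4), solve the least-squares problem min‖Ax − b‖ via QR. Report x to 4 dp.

v_1 = (-4, 0, -1, 0); ‖v_1‖ = 4.1231, so e_1 = (-0.9701, 0.0000, -0.2425, 0.0000).
e_1·v_2 = (-0.9701)·0 + 0.0000·(-2) + (-0.2425)·1 + 0.0000·0 = -0.2425.
u_2 = v_2 + 0.2425·e_1 = (-0.2353, -2.0000, 0.9412, 0.0000).
‖u_2‖ = 2.2229, so e_2 = (-0.1059, -0.8997, 0.4234, 0.0000).
e_1·v_3 = (-0.9701)·(-3) + 0.0000·4 + (-0.2425)·2 + 0.0000·0 = 2.4254; e_2·v_3 = (-0.1059)·(-3) + (-0.8997)·4 + 0.4234·2 + 0.0000·0 = -2.4346.
u_3 = v_3 − 2.4254·e_1 + 2.4346·e_2 = (-0.9048, 1.8095, 3.6190, 0.0000).
‖u_3‖ = 4.1461, so e_3 = (-0.2182, 0.4364, 0.8729, 0.0000).
Qᵀb = (3.3955, 1.2702, -1.9640).
Back-substitute: x_3 = -1.9640/4.1461 = -0.4737.
x_2 = (1.2702 + 2.4346·(-0.4737))/2.2229 = 0.0526.
x_1 = (3.3955 + 0.2425·0.0526 − 2.4254·(-0.4737))/4.1231 = 1.1053.

x = (1.1053, 0.0526, -0.4737)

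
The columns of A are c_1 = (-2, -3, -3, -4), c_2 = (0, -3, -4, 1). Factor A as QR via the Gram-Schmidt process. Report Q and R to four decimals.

Q = [[-0.3244, 0.2086], [-0.4867, -0.3866], [-0.4867, -0.6197], [-0.6489, 0.6504]], R = [[6.1644, 2.7578], [0.0000, 4.2889]]

c_1 = (-2, -3, -3, -4); ‖c_1‖ = 6.1644, so e_1 = (-0.3244, -0.4867, -0.4867, -0.6489).
e_1·c_2 = (-0.3244)·0 + (-0.4867)·(-3) + (-0.4867)·(-4) + (-0.6489)·1 = 2.7578.
u_2 = c_2 − 2.7578·e_1 = (0.8947, -1.6579, -2.6579, 2.7895).
‖u_2‖ = 4.2889, so e_2 = (0.2086, -0.3866, -0.6197, 0.6504).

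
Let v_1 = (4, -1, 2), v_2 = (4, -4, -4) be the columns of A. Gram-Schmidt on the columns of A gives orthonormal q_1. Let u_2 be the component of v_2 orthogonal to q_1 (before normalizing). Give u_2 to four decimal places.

u_2 = (1.7143, -3.4286, -5.1429)

q_1 = v_1/‖v_1‖ = (4, -1, 2)/4.5826 = (0.8729, -0.2182, 0.4364).
r_{12} = q_1·v_2 = 2.6186.
u_2 = v_2 − 2.6186·q_1 = (1.7143, -3.4286, -5.1429).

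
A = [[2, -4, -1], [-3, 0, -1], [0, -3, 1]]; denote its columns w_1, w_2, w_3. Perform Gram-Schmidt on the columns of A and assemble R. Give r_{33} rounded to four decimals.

r_{33} = 1.6713

w_1 = (2, -3, 0); ‖w_1‖ = 3.6056, so e_1 = (0.5547, -0.8321, 0.0000).
e_1·w_2 = 0.5547·(-4) + (-0.8321)·0 + 0.0000·(-3) = -2.2188.
u_2 = w_2 + 2.2188·e_1 = (-2.7692, -1.8462, -3.0000).
‖u_2‖ = 4.4807, so e_2 = (-0.6180, -0.4120, -0.6695).
e_1·w_3 = 0.5547·(-1) + (-0.8321)·(-1) + 0.0000·1 = 0.2774; e_2·w_3 = (-0.6180)·(-1) + (-0.4120)·(-1) + (-0.6695)·1 = 0.3605.
u_3 = w_3 − 0.2774·e_1 − 0.3605·e_2 = (-0.9310, -0.6207, 1.2414).
r_{33} = ‖u_3‖ = 1.6713.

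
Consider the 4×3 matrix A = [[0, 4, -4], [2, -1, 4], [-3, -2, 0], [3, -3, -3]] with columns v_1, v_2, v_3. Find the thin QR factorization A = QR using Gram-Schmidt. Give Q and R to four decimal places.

Q = [[0.0000, 0.7445, -0.4041], [0.4264, -0.1015, 0.6412], [-0.6396, -0.4992, -0.1950], [0.6396, -0.4315, -0.6225]], R = [[4.6904, -1.0660, -0.2132], [0.0000, 5.3725, -2.0898], [0.0000, 0.0000, 6.0488]]

v_1 = (0, 2, -3, 3); ‖v_1‖ = 4.6904, so q_1 = (0.0000, 0.4264, -0.6396, 0.6396).
q_1·v_2 = 0.0000·4 + 0.4264·(-1) + (-0.6396)·(-2) + 0.6396·(-3) = -1.0660.
u_2 = v_2 + 1.0660·q_1 = (4.0000, -0.5455, -2.6818, -2.3182).
‖u_2‖ = 5.3725, so q_2 = (0.7445, -0.1015, -0.4992, -0.4315).
q_1·v_3 = 0.0000·(-4) + 0.4264·4 + (-0.6396)·0 + 0.6396·(-3) = -0.2132; q_2·v_3 = 0.7445·(-4) + (-0.1015)·4 + (-0.4992)·0 + (-0.4315)·(-3) = -2.0898.
u_3 = v_3 + 0.2132·q_1 + 2.0898·q_2 = (-2.4441, 3.8787, -1.1795, -3.7654).
‖u_3‖ = 6.0488, so q_3 = (-0.4041, 0.6412, -0.1950, -0.6225).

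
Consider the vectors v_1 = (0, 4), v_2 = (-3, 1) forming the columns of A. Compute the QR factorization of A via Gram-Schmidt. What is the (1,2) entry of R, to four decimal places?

r_{12} = 1.0000

e_1 = v_1/‖v_1‖ = (0, 4)/4.0000 = (0.0000, 1.0000).
r_{12} = e_1·v_2 = 1.0000.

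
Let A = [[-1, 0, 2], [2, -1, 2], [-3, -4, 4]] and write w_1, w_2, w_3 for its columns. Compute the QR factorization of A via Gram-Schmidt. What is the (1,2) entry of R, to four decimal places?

r_{12} = 2.6726

w_1 = (-1, 2, -3); ‖w_1‖ = 3.7417, so q_1 = (-0.2673, 0.5345, -0.8018).
r_{12} = q_1·w_2 = 2.6726.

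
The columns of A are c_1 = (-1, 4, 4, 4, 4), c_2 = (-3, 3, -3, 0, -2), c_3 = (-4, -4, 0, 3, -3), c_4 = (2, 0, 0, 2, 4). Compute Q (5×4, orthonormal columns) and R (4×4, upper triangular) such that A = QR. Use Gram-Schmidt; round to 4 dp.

Q = [[-0.1240, -0.5561, -0.5363, 0.1508], [0.4961, 0.5978, -0.5561, -0.2075], [0.4961, -0.4866, 0.1729, -0.6977], [0.4961, 0.0556, 0.5382, 0.4337], [0.4961, -0.3059, -0.2891, 0.5092]], R = [[8.0623, -0.6202, -1.4884, 2.7288], [0.0000, 5.5331, 0.9176, -2.2244], [0.0000, 0.0000, 6.8515, -1.1527], [0.0000, 0.0000, 0.0000, 3.2058]]

c_1 = (-1, 4, 4, 4, 4); ‖c_1‖ = 8.0623, so e_1 = (-0.1240, 0.4961, 0.4961, 0.4961, 0.4961).
e_1·c_2 = (-0.1240)·(-3) + 0.4961·3 + 0.4961·(-3) + 0.4961·0 + 0.4961·(-2) = -0.6202.
u_2 = c_2 + 0.6202·e_1 = (-3.0769, 3.3077, -2.6923, 0.3077, -1.6923).
‖u_2‖ = 5.5331, so e_2 = (-0.5561, 0.5978, -0.4866, 0.0556, -0.3059).
e_1·c_3 = (-0.1240)·(-4) + 0.4961·(-4) + 0.4961·0 + 0.4961·3 + 0.4961·(-3) = -1.4884; e_2·c_3 = (-0.5561)·(-4) + 0.5978·(-4) + (-0.4866)·0 + 0.0556·3 + (-0.3059)·(-3) = 0.9176.
u_3 = c_3 + 1.4884·e_1 − 0.9176·e_2 = (-3.6744, -3.8101, 1.1849, 3.6874, -1.9809).
‖u_3‖ = 6.8515, so e_3 = (-0.5363, -0.5561, 0.1729, 0.5382, -0.2891).
e_1·c_4 = (-0.1240)·2 + 0.4961·0 + 0.4961·0 + 0.4961·2 + 0.4961·4 = 2.7288; e_2·c_4 = (-0.5561)·2 + 0.5978·0 + (-0.4866)·0 + 0.0556·2 + (-0.3059)·4 = -2.2244; e_3·c_4 = (-0.5363)·2 + (-0.5561)·0 + 0.1729·0 + 0.5382·2 + (-0.2891)·4 = -1.1527.
u_4 = c_4 − 2.7288·e_1 + 2.2244·e_2 + 1.1527·e_3 = (0.4833, -0.6651, -2.2368, 1.3902, 1.6326).
‖u_4‖ = 3.2058, so e_4 = (0.1508, -0.2075, -0.6977, 0.4337, 0.5092).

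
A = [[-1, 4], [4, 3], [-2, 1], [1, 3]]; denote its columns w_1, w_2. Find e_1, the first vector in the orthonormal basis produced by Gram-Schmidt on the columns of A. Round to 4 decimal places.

e_1 = (-0.2132, 0.8528, -0.4264, 0.2132)

w_1 = (-1, 4, -2, 1); ‖w_1‖ = 4.6904, so e_1 = (-0.2132, 0.8528, -0.4264, 0.2132).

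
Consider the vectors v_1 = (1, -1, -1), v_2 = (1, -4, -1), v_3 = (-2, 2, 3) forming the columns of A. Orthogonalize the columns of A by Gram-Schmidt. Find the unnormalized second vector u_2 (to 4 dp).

u_2 = (-1.0000, -2.0000, 1.0000)

v_1 = (1, -1, -1); ‖v_1‖ = 1.7321, so e_1 = (0.5774, -0.5774, -0.5774).
e_1·v_2 = 0.5774·1 + (-0.5774)·(-4) + (-0.5774)·(-1) = 3.4641.
u_2 = v_2 − 3.4641·e_1 = (-1.0000, -2.0000, 1.0000).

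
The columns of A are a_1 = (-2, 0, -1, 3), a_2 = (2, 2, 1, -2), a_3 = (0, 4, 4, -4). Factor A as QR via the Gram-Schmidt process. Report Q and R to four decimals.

e_1 = a_1/‖a_1‖ = (-2, 0, -1, 3)/3.7417 = (-0.5345, 0.0000, -0.2673, 0.8018).
r_{12} = e_1·a_2 = -2.9399.
u_2 = a_2 + 2.9399·e_1 = (0.4286, 2.0000, 0.2143, 0.3571).
‖u_2‖ = 2.0874, so e_2 = (0.2053, 0.9581, 0.1027, 0.1711).
r_{13} = e_1·a_3 = -4.2762; r_{23} = e_2·a_3 = 3.5588.
u_3 = a_3 + 4.2762·e_1 − 3.5588·e_2 = (-3.0164, 0.5902, 2.4918, -1.1803).
‖u_3‖ = 4.1291, so e_3 = (-0.7305, 0.1429, 0.6035, -0.2859).

Q = [[-0.5345, 0.2053, -0.7305], [0.0000, 0.9581, 0.1429], [-0.2673, 0.1027, 0.6035], [0.8018, 0.1711, -0.2859]], R = [[3.7417, -2.9399, -4.2762], [0.0000, 2.0874, 3.5588], [0.0000, 0.0000, 4.1291]]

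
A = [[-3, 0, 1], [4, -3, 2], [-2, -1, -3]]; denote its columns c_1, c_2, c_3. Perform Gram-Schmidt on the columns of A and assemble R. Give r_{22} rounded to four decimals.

r_{22} = 2.5596

c_1 = (-3, 4, -2); ‖c_1‖ = 5.3852, so e_1 = (-0.5571, 0.7428, -0.3714).
e_1·c_2 = (-0.5571)·0 + 0.7428·(-3) + (-0.3714)·(-1) = -1.8570.
u_2 = c_2 + 1.8570·e_1 = (-1.0345, -1.6207, -1.6897).
r_{22} = ‖u_2‖ = 2.5596.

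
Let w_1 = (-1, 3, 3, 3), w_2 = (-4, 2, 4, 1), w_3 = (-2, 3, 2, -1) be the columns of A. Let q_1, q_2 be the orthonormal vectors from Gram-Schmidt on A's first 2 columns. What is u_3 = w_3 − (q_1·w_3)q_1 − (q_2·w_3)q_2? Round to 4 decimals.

u_3 = (0.2993, 1.8929, -0.2652, -1.5280)

w_1 = (-1, 3, 3, 3); ‖w_1‖ = 5.2915, so q_1 = (-0.1890, 0.5669, 0.5669, 0.5669).
q_1·w_2 = (-0.1890)·(-4) + 0.5669·2 + 0.5669·4 + 0.5669·1 = 4.7246.
u_2 = w_2 − 4.7246·q_1 = (-3.1071, -0.6786, 1.3214, -1.6786).
‖u_2‖ = 3.8313, so q_2 = (-0.8110, -0.1771, 0.3449, -0.4381).
q_1·w_3 = (-0.1890)·(-2) + 0.5669·3 + 0.5669·2 + 0.5669·(-1) = 2.6458; q_2·w_3 = (-0.8110)·(-2) + (-0.1771)·3 + 0.3449·2 + (-0.4381)·(-1) = 2.2186.
u_3 = w_3 − 2.6458·q_1 − 2.2186·q_2 = (0.2993, 1.8929, -0.2652, -1.5280).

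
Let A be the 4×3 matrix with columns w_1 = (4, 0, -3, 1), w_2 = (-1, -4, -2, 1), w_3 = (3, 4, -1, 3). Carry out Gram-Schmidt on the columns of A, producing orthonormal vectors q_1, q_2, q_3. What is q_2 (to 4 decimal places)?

w_1 = (4, 0, -3, 1); ‖w_1‖ = 5.0990, so q_1 = (0.7845, 0.0000, -0.5883, 0.1961).
q_1·w_2 = 0.7845·(-1) + 0.0000·(-4) + (-0.5883)·(-2) + 0.1961·1 = 0.5883.
u_2 = w_2 − 0.5883·q_1 = (-1.4615, -4.0000, -1.6538, 0.8846).
‖u_2‖ = 4.6534, so q_2 = (-0.3141, -0.8596, -0.3554, 0.1901).

q_2 = (-0.3141, -0.8596, -0.3554, 0.1901)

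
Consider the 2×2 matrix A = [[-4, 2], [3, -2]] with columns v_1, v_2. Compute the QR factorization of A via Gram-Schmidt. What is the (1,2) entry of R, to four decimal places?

q_1 = v_1/‖v_1‖ = (-4, 3)/5.0000 = (-0.8000, 0.6000).
r_{12} = q_1·v_2 = -2.8000.

r_{12} = -2.8000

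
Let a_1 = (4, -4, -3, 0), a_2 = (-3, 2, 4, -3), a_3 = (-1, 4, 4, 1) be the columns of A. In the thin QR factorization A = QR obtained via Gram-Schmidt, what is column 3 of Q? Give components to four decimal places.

e_3 = (0.7123, 0.2654, 0.5959, 0.2591)

a_1 = (4, -4, -3, 0); ‖a_1‖ = 6.4031, so e_1 = (0.6247, -0.6247, -0.4685, 0.0000).
e_1·a_2 = 0.6247·(-3) + (-0.6247)·2 + (-0.4685)·4 + 0.0000·(-3) = -4.9976.
u_2 = a_2 + 4.9976·e_1 = (0.1220, -1.1220, 1.6585, -3.0000).
‖u_2‖ = 3.6089, so e_2 = (0.0338, -0.3109, 0.4596, -0.8313).
e_1·a_3 = 0.6247·(-1) + (-0.6247)·4 + (-0.4685)·4 + 0.0000·1 = -4.9976; e_2·a_3 = 0.0338·(-1) + (-0.3109)·4 + 0.4596·4 + (-0.8313)·1 = -0.2703.
u_3 = a_3 + 4.9976·e_1 + 0.2703·e_2 = (2.1311, 0.7940, 1.7828, 0.7753).
‖u_3‖ = 2.9919, so e_3 = (0.7123, 0.2654, 0.5959, 0.2591).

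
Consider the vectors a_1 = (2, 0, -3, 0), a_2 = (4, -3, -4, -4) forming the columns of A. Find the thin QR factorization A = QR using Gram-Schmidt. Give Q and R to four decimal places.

a_1 = (2, 0, -3, 0); ‖a_1‖ = 3.6056, so q_1 = (0.5547, 0.0000, -0.8321, 0.0000).
q_1·a_2 = 0.5547·4 + 0.0000·(-3) + (-0.8321)·(-4) + 0.0000·(-4) = 5.5470.
u_2 = a_2 − 5.5470·q_1 = (0.9231, -3.0000, 0.6154, -4.0000).
‖u_2‖ = 5.1216, so q_2 = (0.1802, -0.5858, 0.1202, -0.7810).

Q = [[0.5547, 0.1802], [0.0000, -0.5858], [-0.8321, 0.1202], [0.0000, -0.7810]], R = [[3.6056, 5.5470], [0.0000, 5.1216]]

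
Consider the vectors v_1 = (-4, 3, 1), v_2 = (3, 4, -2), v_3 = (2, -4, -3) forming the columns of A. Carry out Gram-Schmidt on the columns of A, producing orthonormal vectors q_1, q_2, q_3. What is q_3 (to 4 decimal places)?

q_1 = v_1/‖v_1‖ = (-4, 3, 1)/5.0990 = (-0.7845, 0.5883, 0.1961).
r_{12} = q_1·v_2 = -0.3922.
u_2 = v_2 + 0.3922·q_1 = (2.6923, 4.2308, -1.9231).
‖u_2‖ = 5.3709, so q_2 = (0.5013, 0.7877, -0.3581).
r_{13} = q_1·v_3 = -4.5107; r_{23} = q_2·v_3 = -1.0742.
u_3 = v_3 + 4.5107·q_1 + 1.0742·q_2 = (-1.0000, -0.5000, -2.5000).
‖u_3‖ = 2.7386, so q_3 = (-0.3651, -0.1826, -0.9129).

q_3 = (-0.3651, -0.1826, -0.9129)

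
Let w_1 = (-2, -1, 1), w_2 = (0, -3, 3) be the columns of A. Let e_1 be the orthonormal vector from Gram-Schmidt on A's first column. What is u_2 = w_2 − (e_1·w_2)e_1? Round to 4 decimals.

w_1 = (-2, -1, 1); ‖w_1‖ = 2.4495, so e_1 = (-0.8165, -0.4082, 0.4082).
e_1·w_2 = (-0.8165)·0 + (-0.4082)·(-3) + 0.4082·3 = 2.4495.
u_2 = w_2 − 2.4495·e_1 = (2.0000, -2.0000, 2.0000).

u_2 = (2.0000, -2.0000, 2.0000)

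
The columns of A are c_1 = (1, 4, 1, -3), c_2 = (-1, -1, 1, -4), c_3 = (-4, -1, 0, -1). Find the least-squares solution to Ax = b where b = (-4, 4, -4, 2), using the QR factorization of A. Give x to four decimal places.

e_1 = c_1/‖c_1‖ = (1, 4, 1, -3)/5.1962 = (0.1925, 0.7698, 0.1925, -0.5774).
r_{12} = e_1·c_2 = 1.5396.
u_2 = c_2 − 1.5396·e_1 = (-1.2963, -2.1852, 0.7037, -3.1111).
‖u_2‖ = 4.0779, so e_2 = (-0.3179, -0.5359, 0.1726, -0.7629).
r_{13} = e_1·c_3 = -0.9623; r_{23} = e_2·c_3 = 2.5703.
u_3 = c_3 + 0.9623·e_1 − 2.5703·e_2 = (-2.9978, 1.1180, -0.2584, 0.4053).
‖u_3‖ = 3.2354, so e_3 = (-0.9266, 0.3456, -0.0799, 0.1253).
Qᵀb = (0.3849, -3.0880, 5.6585).
Back-substitute: x_3 = 5.6585/3.2354 = 1.7489.
x_2 = (-3.0880 − 2.5703·1.7489)/4.0779 = -1.8596.
x_1 = (0.3849 − 1.5396·(-1.8596) + 0.9623·1.7489)/5.1962 = 0.9489.

x = (0.9489, -1.8596, 1.7489)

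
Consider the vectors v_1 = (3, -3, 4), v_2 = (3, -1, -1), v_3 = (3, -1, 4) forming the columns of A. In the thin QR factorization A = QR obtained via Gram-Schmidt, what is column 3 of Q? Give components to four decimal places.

v_1 = (3, -3, 4); ‖v_1‖ = 5.8310, so q_1 = (0.5145, -0.5145, 0.6860).
q_1·v_2 = 0.5145·3 + (-0.5145)·(-1) + 0.6860·(-1) = 1.3720.
u_2 = v_2 − 1.3720·q_1 = (2.2941, -0.2941, -1.9412).
‖u_2‖ = 3.0195, so q_2 = (0.7598, -0.0974, -0.6429).
q_1·v_3 = 0.5145·3 + (-0.5145)·(-1) + 0.6860·4 = 4.8020; q_2·v_3 = 0.7598·3 + (-0.0974)·(-1) + (-0.6429)·4 = -0.1948.
u_3 = v_3 − 4.8020·q_1 + 0.1948·q_2 = (0.6774, 1.4516, 0.5806).
‖u_3‖ = 1.7039, so q_3 = (0.3976, 0.8519, 0.3408).

q_3 = (0.3976, 0.8519, 0.3408)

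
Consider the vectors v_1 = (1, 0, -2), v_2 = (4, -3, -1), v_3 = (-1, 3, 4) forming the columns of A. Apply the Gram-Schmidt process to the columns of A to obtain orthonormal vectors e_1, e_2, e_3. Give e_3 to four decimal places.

e_3 = (0.6189, 0.7220, 0.3094)

e_1 = v_1/‖v_1‖ = (1, 0, -2)/2.2361 = (0.4472, 0.0000, -0.8944).
r_{12} = e_1·v_2 = 2.6833.
u_2 = v_2 − 2.6833·e_1 = (2.8000, -3.0000, 1.4000).
‖u_2‖ = 4.3359, so e_2 = (0.6458, -0.6919, 0.3229).
r_{13} = e_1·v_3 = -4.0249; r_{23} = e_2·v_3 = -1.4299.
u_3 = v_3 + 4.0249·e_1 + 1.4299·e_2 = (1.7234, 2.0106, 0.8617).
‖u_3‖ = 2.7848, so e_3 = (0.6189, 0.7220, 0.3094).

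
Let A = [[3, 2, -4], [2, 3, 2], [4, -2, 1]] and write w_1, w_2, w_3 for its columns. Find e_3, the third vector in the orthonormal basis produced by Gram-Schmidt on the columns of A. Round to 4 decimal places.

e_3 = (-0.7326, 0.6410, 0.2289)

e_1 = w_1/‖w_1‖ = (3, 2, 4)/5.3852 = (0.5571, 0.3714, 0.7428).
r_{12} = e_1·w_2 = 0.7428.
u_2 = w_2 − 0.7428·e_1 = (1.5862, 2.7241, -2.5517).
‖u_2‖ = 4.0556, so e_2 = (0.3911, 0.6717, -0.6292).
r_{13} = e_1·w_3 = -0.7428; r_{23} = e_2·w_3 = -0.8502.
u_3 = w_3 + 0.7428·e_1 + 0.8502·e_2 = (-3.2537, 2.8470, 1.0168).
‖u_3‖ = 4.4413, so e_3 = (-0.7326, 0.6410, 0.2289).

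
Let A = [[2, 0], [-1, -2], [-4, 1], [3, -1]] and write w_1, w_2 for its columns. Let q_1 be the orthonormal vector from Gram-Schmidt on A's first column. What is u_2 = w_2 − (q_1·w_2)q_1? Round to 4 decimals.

q_1 = w_1/‖w_1‖ = (2, -1, -4, 3)/5.4772 = (0.3651, -0.1826, -0.7303, 0.5477).
r_{12} = q_1·w_2 = -0.9129.
u_2 = w_2 + 0.9129·q_1 = (0.3333, -2.1667, 0.3333, -0.5000).

u_2 = (0.3333, -2.1667, 0.3333, -0.5000)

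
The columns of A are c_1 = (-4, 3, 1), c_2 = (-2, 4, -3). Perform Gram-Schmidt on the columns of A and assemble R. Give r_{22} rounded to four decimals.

c_1 = (-4, 3, 1); ‖c_1‖ = 5.0990, so q_1 = (-0.7845, 0.5883, 0.1961).
q_1·c_2 = (-0.7845)·(-2) + 0.5883·4 + 0.1961·(-3) = 3.3340.
u_2 = c_2 − 3.3340·q_1 = (0.6154, 2.0385, -3.6538).
r_{22} = ‖u_2‖ = 4.2290.

r_{22} = 4.2290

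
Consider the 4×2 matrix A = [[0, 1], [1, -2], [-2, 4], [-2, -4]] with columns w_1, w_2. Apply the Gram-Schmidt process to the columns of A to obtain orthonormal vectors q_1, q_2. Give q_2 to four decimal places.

q_2 = (0.1654, -0.2940, 0.5881, -0.7351)

q_1 = w_1/‖w_1‖ = (0, 1, -2, -2)/3.0000 = (0.0000, 0.3333, -0.6667, -0.6667).
r_{12} = q_1·w_2 = -0.6667.
u_2 = w_2 + 0.6667·q_1 = (1.0000, -1.7778, 3.5556, -4.4444).
‖u_2‖ = 6.0461, so q_2 = (0.1654, -0.2940, 0.5881, -0.7351).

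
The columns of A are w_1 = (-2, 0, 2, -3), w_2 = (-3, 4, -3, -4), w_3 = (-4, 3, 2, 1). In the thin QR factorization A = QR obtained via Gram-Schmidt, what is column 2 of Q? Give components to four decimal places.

w_1 = (-2, 0, 2, -3); ‖w_1‖ = 4.1231, so q_1 = (-0.4851, 0.0000, 0.4851, -0.7276).
q_1·w_2 = (-0.4851)·(-3) + 0.0000·4 + 0.4851·(-3) + (-0.7276)·(-4) = 2.9104.
u_2 = w_2 − 2.9104·q_1 = (-1.5882, 4.0000, -4.4118, -1.8824).
‖u_2‖ = 6.4443, so q_2 = (-0.2465, 0.6207, -0.6846, -0.2921).

q_2 = (-0.2465, 0.6207, -0.6846, -0.2921)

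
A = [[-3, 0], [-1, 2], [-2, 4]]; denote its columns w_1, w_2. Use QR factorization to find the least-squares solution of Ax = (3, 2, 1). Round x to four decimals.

w_1 = (-3, -1, -2); ‖w_1‖ = 3.7417, so e_1 = (-0.8018, -0.2673, -0.5345).
e_1·w_2 = (-0.8018)·0 + (-0.2673)·2 + (-0.5345)·4 = -2.6726.
u_2 = w_2 + 2.6726·e_1 = (-2.1429, 1.2857, 2.5714).
‖u_2‖ = 3.5857, so e_2 = (-0.5976, 0.3586, 0.7171).
Qᵀb = (-3.4744, -0.3586).
Back-substitute: x_2 = -0.3586/3.5857 = -0.1000.
x_1 = (-3.4744 + 2.6726·(-0.1000))/3.7417 = -1.0000.

x = (-1.0000, -0.1000)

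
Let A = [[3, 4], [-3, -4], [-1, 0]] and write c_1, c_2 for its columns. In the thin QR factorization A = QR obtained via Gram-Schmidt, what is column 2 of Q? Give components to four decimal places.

q_2 = (0.1622, -0.1622, 0.9733)

q_1 = c_1/‖c_1‖ = (3, -3, -1)/4.3589 = (0.6882, -0.6882, -0.2294).
r_{12} = q_1·c_2 = 5.5060.
u_2 = c_2 − 5.5060·q_1 = (0.2105, -0.2105, 1.2632).
‖u_2‖ = 1.2978, so q_2 = (0.1622, -0.1622, 0.9733).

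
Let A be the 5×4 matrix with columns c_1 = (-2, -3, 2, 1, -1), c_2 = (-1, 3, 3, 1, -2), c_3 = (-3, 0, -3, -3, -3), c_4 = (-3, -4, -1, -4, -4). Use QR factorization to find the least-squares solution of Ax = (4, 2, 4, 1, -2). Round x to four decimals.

e_1 = c_1/‖c_1‖ = (-2, -3, 2, 1, -1)/4.3589 = (-0.4588, -0.6882, 0.4588, 0.2294, -0.2294).
r_{12} = e_1·c_2 = 0.4588.
u_2 = c_2 − 0.4588·e_1 = (-0.7895, 3.3158, 2.7895, 0.8947, -1.8947).
‖u_2‖ = 4.8774, so e_2 = (-0.1619, 0.6798, 0.5719, 0.1834, -0.3885).
r_{13} = e_1·c_3 = 0.0000; r_{23} = e_2·c_3 = -0.6151.
u_3 = c_3 + 0.0000·e_1 + 0.6151·e_2 = (-3.0996, 0.4181, -2.6482, -2.8872, -3.2389).
‖u_3‖ = 5.9684, so e_3 = (-0.5193, 0.0701, -0.4437, -0.4837, -0.5427).
r_{14} = e_1·c_4 = 3.6707; r_{24} = e_2·c_4 = -1.9855; r_{34} = e_3·c_4 = 5.8272.
u_4 = c_4 − 3.6707·e_1 + 1.9855·e_2 − 5.8272·e_3 = (1.3890, -0.5321, 1.0369, -1.6590, -0.7669).
‖u_4‖ = 2.5745, so e_4 = (0.5395, -0.2067, 0.4027, -0.6444, -0.2979).
Qᵀb = (-0.6882, 3.9602, -3.1104, 3.3071).
Back-substitute: x_4 = 3.3071/2.5745 = 1.2845.
x_3 = (-3.1104 − 5.8272·1.2845)/5.9684 = -1.7753.
x_2 = (3.9602 + 0.6151·(-1.7753) + 1.9855·1.2845)/4.8774 = 1.1110.
x_1 = (-0.6882 − 0.4588·1.1110 + 0.0000·(-1.7753) − 3.6707·1.2845)/4.3589 = -1.3566.

x = (-1.3566, 1.1110, -1.7753, 1.2845)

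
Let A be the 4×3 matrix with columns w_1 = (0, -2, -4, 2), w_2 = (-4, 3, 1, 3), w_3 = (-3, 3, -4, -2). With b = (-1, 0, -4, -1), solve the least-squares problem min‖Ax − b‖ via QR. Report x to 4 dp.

w_1 = (0, -2, -4, 2); ‖w_1‖ = 4.8990, so q_1 = (0.0000, -0.4082, -0.8165, 0.4082).
q_1·w_2 = 0.0000·(-4) + (-0.4082)·3 + (-0.8165)·1 + 0.4082·3 = -0.8165.
u_2 = w_2 + 0.8165·q_1 = (-4.0000, 2.6667, 0.3333, 3.3333).
‖u_2‖ = 5.8595, so q_2 = (-0.6827, 0.4551, 0.0569, 0.5689).
q_1·w_3 = 0.0000·(-3) + (-0.4082)·3 + (-0.8165)·(-4) + 0.4082·(-2) = 1.2247; q_2·w_3 = (-0.6827)·(-3) + 0.4551·3 + 0.0569·(-4) + 0.5689·(-2) = 2.0480.
u_3 = w_3 − 1.2247·q_1 − 2.0480·q_2 = (-1.6019, 2.5680, -3.1165, -3.6650).
‖u_3‖ = 5.6838, so q_3 = (-0.2818, 0.4518, -0.5483, -0.6448).
Qᵀb = (2.8577, -0.1138, 3.1199).
Back-substitute: x_3 = 3.1199/5.6838 = 0.5489.
x_2 = (-0.1138 − 2.0480·0.5489)/5.8595 = -0.2113.
x_1 = (2.8577 + 0.8165·(-0.2113) − 1.2247·0.5489)/4.8990 = 0.4109.

x = (0.4109, -0.2113, 0.5489)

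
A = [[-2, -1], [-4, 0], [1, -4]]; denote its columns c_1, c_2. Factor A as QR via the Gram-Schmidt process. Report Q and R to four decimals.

c_1 = (-2, -4, 1); ‖c_1‖ = 4.5826, so q_1 = (-0.4364, -0.8729, 0.2182).
q_1·c_2 = (-0.4364)·(-1) + (-0.8729)·0 + 0.2182·(-4) = -0.4364.
u_2 = c_2 + 0.4364·q_1 = (-1.1905, -0.3810, -3.9048).
‖u_2‖ = 4.0999, so q_2 = (-0.2904, -0.0929, -0.9524).

Q = [[-0.4364, -0.2904], [-0.8729, -0.0929], [0.2182, -0.9524]], R = [[4.5826, -0.4364], [0.0000, 4.0999]]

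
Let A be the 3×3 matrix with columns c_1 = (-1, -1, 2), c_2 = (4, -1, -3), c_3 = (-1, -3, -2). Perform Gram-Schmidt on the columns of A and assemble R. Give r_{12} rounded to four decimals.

r_{12} = -3.6742

c_1 = (-1, -1, 2); ‖c_1‖ = 2.4495, so e_1 = (-0.4082, -0.4082, 0.8165).
r_{12} = e_1·c_2 = -3.6742.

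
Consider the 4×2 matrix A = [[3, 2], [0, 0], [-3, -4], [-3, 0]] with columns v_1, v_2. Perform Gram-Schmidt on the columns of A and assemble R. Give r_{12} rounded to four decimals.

r_{12} = 3.4641

e_1 = v_1/‖v_1‖ = (3, 0, -3, -3)/5.1962 = (0.5774, 0.0000, -0.5774, -0.5774).
r_{12} = e_1·v_2 = 3.4641.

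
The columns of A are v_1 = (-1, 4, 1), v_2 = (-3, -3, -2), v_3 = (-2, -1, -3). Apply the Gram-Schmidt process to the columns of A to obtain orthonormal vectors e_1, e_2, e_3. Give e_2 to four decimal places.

v_1 = (-1, 4, 1); ‖v_1‖ = 4.2426, so e_1 = (-0.2357, 0.9428, 0.2357).
e_1·v_2 = (-0.2357)·(-3) + 0.9428·(-3) + 0.2357·(-2) = -2.5927.
u_2 = v_2 + 2.5927·e_1 = (-3.6111, -0.5556, -1.3889).
‖u_2‖ = 3.9087, so e_2 = (-0.9239, -0.1421, -0.3553).

e_2 = (-0.9239, -0.1421, -0.3553)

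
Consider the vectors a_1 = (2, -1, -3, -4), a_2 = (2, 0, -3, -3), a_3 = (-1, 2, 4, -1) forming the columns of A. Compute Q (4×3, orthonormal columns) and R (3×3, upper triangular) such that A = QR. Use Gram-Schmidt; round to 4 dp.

Q = [[0.3651, 0.3086, 0.0212], [-0.1826, 0.7715, 0.5725], [-0.5477, -0.4629, 0.5866], [-0.7303, 0.3086, -0.5725]], R = [[5.4772, 4.5644, -2.1909], [0.0000, 1.0801, -0.9258], [0.0000, 0.0000, 4.0426]]

a_1 = (2, -1, -3, -4); ‖a_1‖ = 5.4772, so q_1 = (0.3651, -0.1826, -0.5477, -0.7303).
q_1·a_2 = 0.3651·2 + (-0.1826)·0 + (-0.5477)·(-3) + (-0.7303)·(-3) = 4.5644.
u_2 = a_2 − 4.5644·q_1 = (0.3333, 0.8333, -0.5000, 0.3333).
‖u_2‖ = 1.0801, so q_2 = (0.3086, 0.7715, -0.4629, 0.3086).
q_1·a_3 = 0.3651·(-1) + (-0.1826)·2 + (-0.5477)·4 + (-0.7303)·(-1) = -2.1909; q_2·a_3 = 0.3086·(-1) + 0.7715·2 + (-0.4629)·4 + 0.3086·(-1) = -0.9258.
u_3 = a_3 + 2.1909·q_1 + 0.9258·q_2 = (0.0857, 2.3143, 2.3714, -2.3143).
‖u_3‖ = 4.0426, so q_3 = (0.0212, 0.5725, 0.5866, -0.5725).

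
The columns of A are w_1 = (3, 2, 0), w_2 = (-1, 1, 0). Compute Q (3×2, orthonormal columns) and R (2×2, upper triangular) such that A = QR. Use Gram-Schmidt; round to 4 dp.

Q = [[0.8321, -0.5547], [0.5547, 0.8321], [0.0000, 0.0000]], R = [[3.6056, -0.2774], [0.0000, 1.3868]]

w_1 = (3, 2, 0); ‖w_1‖ = 3.6056, so q_1 = (0.8321, 0.5547, 0.0000).
q_1·w_2 = 0.8321·(-1) + 0.5547·1 + 0.0000·0 = -0.2774.
u_2 = w_2 + 0.2774·q_1 = (-0.7692, 1.1538, 0.0000).
‖u_2‖ = 1.3868, so q_2 = (-0.5547, 0.8321, 0.0000).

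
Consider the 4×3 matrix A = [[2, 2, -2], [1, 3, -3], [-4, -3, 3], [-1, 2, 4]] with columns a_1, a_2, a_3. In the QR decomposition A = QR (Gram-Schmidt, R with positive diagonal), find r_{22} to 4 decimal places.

r_{22} = 3.5866

a_1 = (2, 1, -4, -1); ‖a_1‖ = 4.6904, so q_1 = (0.4264, 0.2132, -0.8528, -0.2132).
q_1·a_2 = 0.4264·2 + 0.2132·3 + (-0.8528)·(-3) + (-0.2132)·2 = 3.6244.
u_2 = a_2 − 3.6244·q_1 = (0.4545, 2.2273, 0.0909, 2.7727).
r_{22} = ‖u_2‖ = 3.5866.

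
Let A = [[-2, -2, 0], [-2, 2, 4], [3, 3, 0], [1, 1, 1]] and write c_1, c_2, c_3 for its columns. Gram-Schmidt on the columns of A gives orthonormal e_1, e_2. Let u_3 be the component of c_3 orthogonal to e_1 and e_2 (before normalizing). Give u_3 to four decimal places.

c_1 = (-2, -2, 3, 1); ‖c_1‖ = 4.2426, so e_1 = (-0.4714, -0.4714, 0.7071, 0.2357).
e_1·c_2 = (-0.4714)·(-2) + (-0.4714)·2 + 0.7071·3 + 0.2357·1 = 2.3570.
u_2 = c_2 − 2.3570·e_1 = (-0.8889, 3.1111, 1.3333, 0.4444).
‖u_2‖ = 3.5277, so e_2 = (-0.2520, 0.8819, 0.3780, 0.1260).
e_1·c_3 = (-0.4714)·0 + (-0.4714)·4 + 0.7071·0 + 0.2357·1 = -1.6499; e_2·c_3 = (-0.2520)·0 + 0.8819·4 + 0.3780·0 + 0.1260·1 = 3.6537.
u_3 = c_3 + 1.6499·e_1 − 3.6537·e_2 = (0.1429, 0.0000, -0.2143, 0.9286).

u_3 = (0.1429, 0.0000, -0.2143, 0.9286)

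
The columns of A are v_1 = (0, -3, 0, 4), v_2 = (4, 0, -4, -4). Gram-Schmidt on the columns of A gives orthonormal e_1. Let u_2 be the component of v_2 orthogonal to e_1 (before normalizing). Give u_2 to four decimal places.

u_2 = (4.0000, -1.9200, -4.0000, -1.4400)

e_1 = v_1/‖v_1‖ = (0, -3, 0, 4)/5.0000 = (0.0000, -0.6000, 0.0000, 0.8000).
r_{12} = e_1·v_2 = -3.2000.
u_2 = v_2 + 3.2000·e_1 = (4.0000, -1.9200, -4.0000, -1.4400).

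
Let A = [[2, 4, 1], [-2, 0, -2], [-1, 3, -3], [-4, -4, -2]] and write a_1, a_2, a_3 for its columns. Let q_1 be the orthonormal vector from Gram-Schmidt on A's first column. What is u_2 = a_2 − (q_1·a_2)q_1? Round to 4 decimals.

u_2 = (2.3200, 1.6800, 3.8400, -0.6400)

q_1 = a_1/‖a_1‖ = (2, -2, -1, -4)/5.0000 = (0.4000, -0.4000, -0.2000, -0.8000).
r_{12} = q_1·a_2 = 4.2000.
u_2 = a_2 − 4.2000·q_1 = (2.3200, 1.6800, 3.8400, -0.6400).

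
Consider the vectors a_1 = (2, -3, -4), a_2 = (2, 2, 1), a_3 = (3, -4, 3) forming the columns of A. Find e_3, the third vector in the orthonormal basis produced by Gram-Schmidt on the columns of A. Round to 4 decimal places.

e_3 = (0.3333, -0.6667, 0.6667)

a_1 = (2, -3, -4); ‖a_1‖ = 5.3852, so e_1 = (0.3714, -0.5571, -0.7428).
e_1·a_2 = 0.3714·2 + (-0.5571)·2 + (-0.7428)·1 = -1.1142.
u_2 = a_2 + 1.1142·e_1 = (2.4138, 1.3793, 0.1724).
‖u_2‖ = 2.7854, so e_2 = (0.8666, 0.4952, 0.0619).
e_1·a_3 = 0.3714·3 + (-0.5571)·(-4) + (-0.7428)·3 = 1.1142; e_2·a_3 = 0.8666·3 + 0.4952·(-4) + 0.0619·3 = 0.8047.
u_3 = a_3 − 1.1142·e_1 − 0.8047·e_2 = (1.8889, -3.7778, 3.7778).
‖u_3‖ = 5.6667, so e_3 = (0.3333, -0.6667, 0.6667).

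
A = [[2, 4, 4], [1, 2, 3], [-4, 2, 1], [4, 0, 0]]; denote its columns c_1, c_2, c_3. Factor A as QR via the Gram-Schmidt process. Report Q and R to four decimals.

Q = [[0.3288, 0.7962, -0.1968], [0.1644, 0.3981, 0.7716], [-0.6576, 0.4534, -0.3779], [0.6576, -0.0442, -0.4724]], R = [[6.0828, 0.3288, 1.1508], [0.0000, 4.8879, 4.8326], [0.0000, 0.0000, 1.1495]]

c_1 = (2, 1, -4, 4); ‖c_1‖ = 6.0828, so e_1 = (0.3288, 0.1644, -0.6576, 0.6576).
e_1·c_2 = 0.3288·4 + 0.1644·2 + (-0.6576)·2 + 0.6576·0 = 0.3288.
u_2 = c_2 − 0.3288·e_1 = (3.8919, 1.9459, 2.2162, -0.2162).
‖u_2‖ = 4.8879, so e_2 = (0.7962, 0.3981, 0.4534, -0.0442).
e_1·c_3 = 0.3288·4 + 0.1644·3 + (-0.6576)·1 + 0.6576·0 = 1.1508; e_2·c_3 = 0.7962·4 + 0.3981·3 + 0.4534·1 + (-0.0442)·0 = 4.8326.
u_3 = c_3 − 1.1508·e_1 − 4.8326·e_2 = (-0.2262, 0.8869, -0.4344, -0.5430).
‖u_3‖ = 1.1495, so e_3 = (-0.1968, 0.7716, -0.3779, -0.4724).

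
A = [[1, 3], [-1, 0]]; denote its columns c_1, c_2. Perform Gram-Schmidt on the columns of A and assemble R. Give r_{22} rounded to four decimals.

r_{22} = 2.1213

c_1 = (1, -1); ‖c_1‖ = 1.4142, so e_1 = (0.7071, -0.7071).
e_1·c_2 = 0.7071·3 + (-0.7071)·0 = 2.1213.
u_2 = c_2 − 2.1213·e_1 = (1.5000, 1.5000).
r_{22} = ‖u_2‖ = 2.1213.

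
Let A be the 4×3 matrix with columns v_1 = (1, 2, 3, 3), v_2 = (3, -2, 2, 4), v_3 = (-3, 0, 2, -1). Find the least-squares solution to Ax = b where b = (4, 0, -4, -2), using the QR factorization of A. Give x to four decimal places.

x = (-0.3451, -0.3566, -1.5149)

v_1 = (1, 2, 3, 3); ‖v_1‖ = 4.7958, so e_1 = (0.2085, 0.4170, 0.6255, 0.6255).
e_1·v_2 = 0.2085·3 + 0.4170·(-2) + 0.6255·2 + 0.6255·4 = 3.5447.
u_2 = v_2 − 3.5447·e_1 = (2.2609, -3.4783, -0.2174, 1.7826).
‖u_2‖ = 4.5205, so e_2 = (0.5001, -0.7694, -0.0481, 0.3943).
e_1·v_3 = 0.2085·(-3) + 0.4170·0 + 0.6255·2 + 0.6255·(-1) = 0.0000; e_2·v_3 = 0.5001·(-3) + (-0.7694)·0 + (-0.0481)·2 + 0.3943·(-1) = -1.9909.
u_3 = v_3 + 0.0000·e_1 + 1.9909·e_2 = (-2.0043, -1.5319, 1.9043, -0.2149).
‖u_3‖ = 3.1680, so e_3 = (-0.6327, -0.4836, 0.6011, -0.0678).
Qᵀb = (-2.9192, 1.4042, -4.7993).
Back-substitute: x_3 = -4.7993/3.1680 = -1.5149.
x_2 = (1.4042 + 1.9909·(-1.5149))/4.5205 = -0.3566.
x_1 = (-2.9192 − 3.5447·(-0.3566) + 0.0000·(-1.5149))/4.7958 = -0.3451.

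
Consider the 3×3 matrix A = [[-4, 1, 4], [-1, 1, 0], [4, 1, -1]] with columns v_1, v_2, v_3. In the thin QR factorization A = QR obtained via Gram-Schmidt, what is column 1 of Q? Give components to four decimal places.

e_1 = v_1/‖v_1‖ = (-4, -1, 4)/5.7446 = (-0.6963, -0.1741, 0.6963).

e_1 = (-0.6963, -0.1741, 0.6963)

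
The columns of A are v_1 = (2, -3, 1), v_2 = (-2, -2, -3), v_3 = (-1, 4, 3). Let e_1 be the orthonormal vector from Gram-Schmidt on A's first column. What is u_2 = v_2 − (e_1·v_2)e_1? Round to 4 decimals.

u_2 = (-1.8571, -2.2143, -2.9286)

v_1 = (2, -3, 1); ‖v_1‖ = 3.7417, so e_1 = (0.5345, -0.8018, 0.2673).
e_1·v_2 = 0.5345·(-2) + (-0.8018)·(-2) + 0.2673·(-3) = -0.2673.
u_2 = v_2 + 0.2673·e_1 = (-1.8571, -2.2143, -2.9286).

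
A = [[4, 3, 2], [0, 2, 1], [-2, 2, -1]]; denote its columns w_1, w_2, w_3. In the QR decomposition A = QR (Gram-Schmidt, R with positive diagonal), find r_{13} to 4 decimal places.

r_{13} = 2.2361

w_1 = (4, 0, -2); ‖w_1‖ = 4.4721, so q_1 = (0.8944, 0.0000, -0.4472).
r_{13} = q_1·w_3 = 2.2361.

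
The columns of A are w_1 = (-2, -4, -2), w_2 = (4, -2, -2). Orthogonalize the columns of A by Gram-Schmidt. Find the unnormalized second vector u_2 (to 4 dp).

w_1 = (-2, -4, -2); ‖w_1‖ = 4.8990, so e_1 = (-0.4082, -0.8165, -0.4082).
e_1·w_2 = (-0.4082)·4 + (-0.8165)·(-2) + (-0.4082)·(-2) = 0.8165.
u_2 = w_2 − 0.8165·e_1 = (4.3333, -1.3333, -1.6667).

u_2 = (4.3333, -1.3333, -1.6667)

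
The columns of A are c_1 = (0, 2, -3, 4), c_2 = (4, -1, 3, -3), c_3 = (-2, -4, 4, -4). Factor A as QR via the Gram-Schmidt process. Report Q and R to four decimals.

Q = [[0.0000, 0.9771, 0.0240], [0.3714, 0.1432, -0.7096], [-0.5571, 0.1516, 0.3452], [0.7428, 0.0421, 0.6137]], R = [[5.3852, -4.2710, -6.6850], [0.0000, 4.0937, -2.0890], [0.0000, 0.0000, 1.7165]]

e_1 = c_1/‖c_1‖ = (0, 2, -3, 4)/5.3852 = (0.0000, 0.3714, -0.5571, 0.7428).
r_{12} = e_1·c_2 = -4.2710.
u_2 = c_2 + 4.2710·e_1 = (4.0000, 0.5862, 0.6207, 0.1724).
‖u_2‖ = 4.0937, so e_2 = (0.9771, 0.1432, 0.1516, 0.0421).
r_{13} = e_1·c_3 = -6.6850; r_{23} = e_2·c_3 = -2.0890.
u_3 = c_3 + 6.6850·e_1 + 2.0890·e_2 = (0.0412, -1.2181, 0.5926, 1.0535).
‖u_3‖ = 1.7165, so e_3 = (0.0240, -0.7096, 0.3452, 0.6137).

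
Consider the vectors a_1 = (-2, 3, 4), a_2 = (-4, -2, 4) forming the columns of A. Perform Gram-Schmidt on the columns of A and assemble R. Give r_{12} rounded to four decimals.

a_1 = (-2, 3, 4); ‖a_1‖ = 5.3852, so e_1 = (-0.3714, 0.5571, 0.7428).
r_{12} = e_1·a_2 = 3.3425.

r_{12} = 3.3425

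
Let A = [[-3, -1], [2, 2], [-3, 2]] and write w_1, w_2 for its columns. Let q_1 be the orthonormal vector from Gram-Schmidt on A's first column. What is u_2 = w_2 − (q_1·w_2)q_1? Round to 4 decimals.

q_1 = w_1/‖w_1‖ = (-3, 2, -3)/4.6904 = (-0.6396, 0.4264, -0.6396).
r_{12} = q_1·w_2 = 0.2132.
u_2 = w_2 − 0.2132·q_1 = (-0.8636, 1.9091, 2.1364).

u_2 = (-0.8636, 1.9091, 2.1364)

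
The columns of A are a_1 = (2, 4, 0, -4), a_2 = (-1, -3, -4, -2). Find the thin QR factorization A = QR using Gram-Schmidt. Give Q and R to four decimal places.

Q = [[0.3333, -0.1238], [0.6667, -0.4333], [0.0000, -0.7428], [-0.6667, -0.4952]], R = [[6.0000, -1.0000], [0.0000, 5.3852]]

a_1 = (2, 4, 0, -4); ‖a_1‖ = 6.0000, so q_1 = (0.3333, 0.6667, 0.0000, -0.6667).
q_1·a_2 = 0.3333·(-1) + 0.6667·(-3) + 0.0000·(-4) + (-0.6667)·(-2) = -1.0000.
u_2 = a_2 + 1.0000·q_1 = (-0.6667, -2.3333, -4.0000, -2.6667).
‖u_2‖ = 5.3852, so q_2 = (-0.1238, -0.4333, -0.7428, -0.4952).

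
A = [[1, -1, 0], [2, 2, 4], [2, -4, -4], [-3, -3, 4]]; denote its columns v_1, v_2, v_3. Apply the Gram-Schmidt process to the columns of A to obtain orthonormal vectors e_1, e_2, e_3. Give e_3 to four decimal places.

e_3 = (0.2246, 0.7967, -0.0749, 0.5561)

v_1 = (1, 2, 2, -3); ‖v_1‖ = 4.2426, so e_1 = (0.2357, 0.4714, 0.4714, -0.7071).
e_1·v_2 = 0.2357·(-1) + 0.4714·2 + 0.4714·(-4) + (-0.7071)·(-3) = 0.9428.
u_2 = v_2 − 0.9428·e_1 = (-1.2222, 1.5556, -4.4444, -2.3333).
‖u_2‖ = 5.3955, so e_2 = (-0.2265, 0.2883, -0.8237, -0.4325).
e_1·v_3 = 0.2357·0 + 0.4714·4 + 0.4714·(-4) + (-0.7071)·4 = -2.8284; e_2·v_3 = (-0.2265)·0 + 0.2883·4 + (-0.8237)·(-4) + (-0.4325)·4 = 2.7183.
u_3 = v_3 + 2.8284·e_1 − 2.7183·e_2 = (1.2824, 4.5496, -0.4275, 3.1756).
‖u_3‖ = 5.7106, so e_3 = (0.2246, 0.7967, -0.0749, 0.5561).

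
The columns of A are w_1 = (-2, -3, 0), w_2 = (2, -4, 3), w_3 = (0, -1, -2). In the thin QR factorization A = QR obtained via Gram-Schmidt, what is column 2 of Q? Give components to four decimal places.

q_2 = (0.6584, -0.4389, 0.6114)

w_1 = (-2, -3, 0); ‖w_1‖ = 3.6056, so q_1 = (-0.5547, -0.8321, 0.0000).
q_1·w_2 = (-0.5547)·2 + (-0.8321)·(-4) + 0.0000·3 = 2.2188.
u_2 = w_2 − 2.2188·q_1 = (3.2308, -2.1538, 3.0000).
‖u_2‖ = 4.9068, so q_2 = (0.6584, -0.4389, 0.6114).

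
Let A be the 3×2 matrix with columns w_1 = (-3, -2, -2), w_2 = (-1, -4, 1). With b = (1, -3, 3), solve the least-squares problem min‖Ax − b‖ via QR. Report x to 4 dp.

x = (-0.8000, 1.1778)

w_1 = (-3, -2, -2); ‖w_1‖ = 4.1231, so e_1 = (-0.7276, -0.4851, -0.4851).
e_1·w_2 = (-0.7276)·(-1) + (-0.4851)·(-4) + (-0.4851)·1 = 2.1828.
u_2 = w_2 − 2.1828·e_1 = (0.5882, -2.9412, 2.0588).
‖u_2‖ = 3.6380, so e_2 = (0.1617, -0.8085, 0.5659).
Qᵀb = (-0.7276, 4.2848).
Back-substitute: x_2 = 4.2848/3.6380 = 1.1778.
x_1 = (-0.7276 − 2.1828·1.1778)/4.1231 = -0.8000.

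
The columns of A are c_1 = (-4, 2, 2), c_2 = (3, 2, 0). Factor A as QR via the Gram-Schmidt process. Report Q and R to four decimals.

c_1 = (-4, 2, 2); ‖c_1‖ = 4.8990, so e_1 = (-0.8165, 0.4082, 0.4082).
e_1·c_2 = (-0.8165)·3 + 0.4082·2 + 0.4082·0 = -1.6330.
u_2 = c_2 + 1.6330·e_1 = (1.6667, 2.6667, 0.6667).
‖u_2‖ = 3.2146, so e_2 = (0.5185, 0.8296, 0.2074).

Q = [[-0.8165, 0.5185], [0.4082, 0.8296], [0.4082, 0.2074]], R = [[4.8990, -1.6330], [0.0000, 3.2146]]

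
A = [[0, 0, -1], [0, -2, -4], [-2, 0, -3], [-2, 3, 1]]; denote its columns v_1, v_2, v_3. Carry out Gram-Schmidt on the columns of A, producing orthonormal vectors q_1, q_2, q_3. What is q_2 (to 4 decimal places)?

v_1 = (0, 0, -2, -2); ‖v_1‖ = 2.8284, so q_1 = (0.0000, 0.0000, -0.7071, -0.7071).
q_1·v_2 = 0.0000·0 + 0.0000·(-2) + (-0.7071)·0 + (-0.7071)·3 = -2.1213.
u_2 = v_2 + 2.1213·q_1 = (0.0000, -2.0000, -1.5000, 1.5000).
‖u_2‖ = 2.9155, so q_2 = (0.0000, -0.6860, -0.5145, 0.5145).

q_2 = (0.0000, -0.6860, -0.5145, 0.5145)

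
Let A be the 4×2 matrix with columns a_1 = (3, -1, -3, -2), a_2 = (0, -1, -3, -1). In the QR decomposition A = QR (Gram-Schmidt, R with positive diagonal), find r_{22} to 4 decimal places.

r_{22} = 2.1770

q_1 = a_1/‖a_1‖ = (3, -1, -3, -2)/4.7958 = (0.6255, -0.2085, -0.6255, -0.4170).
r_{12} = q_1·a_2 = 2.5022.
u_2 = a_2 − 2.5022·q_1 = (-1.5652, -0.4783, -1.4348, 0.0435).
r_{22} = ‖u_2‖ = 2.1770.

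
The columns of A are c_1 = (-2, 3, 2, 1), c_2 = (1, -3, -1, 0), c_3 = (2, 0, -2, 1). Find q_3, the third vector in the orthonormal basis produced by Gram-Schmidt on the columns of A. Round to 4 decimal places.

q_3 = (0.3939, 0.2626, -0.3939, 0.7878)

c_1 = (-2, 3, 2, 1); ‖c_1‖ = 4.2426, so q_1 = (-0.4714, 0.7071, 0.4714, 0.2357).
q_1·c_2 = (-0.4714)·1 + 0.7071·(-3) + 0.4714·(-1) + 0.2357·0 = -3.0641.
u_2 = c_2 + 3.0641·q_1 = (-0.4444, -0.8333, 0.4444, 0.7222).
‖u_2‖ = 1.2693, so q_2 = (-0.3502, -0.6565, 0.3502, 0.5690).
q_1·c_3 = (-0.4714)·2 + 0.7071·0 + 0.4714·(-2) + 0.2357·1 = -1.6499; q_2·c_3 = (-0.3502)·2 + (-0.6565)·0 + 0.3502·(-2) + 0.5690·1 = -0.8316.
u_3 = c_3 + 1.6499·q_1 + 0.8316·q_2 = (0.9310, 0.6207, -0.9310, 1.8621).
‖u_3‖ = 2.3635, so q_3 = (0.3939, 0.2626, -0.3939, 0.7878).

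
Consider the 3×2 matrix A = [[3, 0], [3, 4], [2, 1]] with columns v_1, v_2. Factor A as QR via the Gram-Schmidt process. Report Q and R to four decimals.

q_1 = v_1/‖v_1‖ = (3, 3, 2)/4.6904 = (0.6396, 0.6396, 0.4264).
r_{12} = q_1·v_2 = 2.9848.
u_2 = v_2 − 2.9848·q_1 = (-1.9091, 2.0909, -0.2727).
‖u_2‖ = 2.8445, so q_2 = (-0.6712, 0.7351, -0.0959).

Q = [[0.6396, -0.6712], [0.6396, 0.7351], [0.4264, -0.0959]], R = [[4.6904, 2.9848], [0.0000, 2.8445]]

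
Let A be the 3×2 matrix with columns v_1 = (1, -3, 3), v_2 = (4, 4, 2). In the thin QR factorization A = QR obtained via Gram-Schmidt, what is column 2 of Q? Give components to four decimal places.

q_2 = (0.6862, 0.6158, 0.3871)

v_1 = (1, -3, 3); ‖v_1‖ = 4.3589, so q_1 = (0.2294, -0.6882, 0.6882).
q_1·v_2 = 0.2294·4 + (-0.6882)·4 + 0.6882·2 = -0.4588.
u_2 = v_2 + 0.4588·q_1 = (4.1053, 3.6842, 2.3158).
‖u_2‖ = 5.9824, so q_2 = (0.6862, 0.6158, 0.3871).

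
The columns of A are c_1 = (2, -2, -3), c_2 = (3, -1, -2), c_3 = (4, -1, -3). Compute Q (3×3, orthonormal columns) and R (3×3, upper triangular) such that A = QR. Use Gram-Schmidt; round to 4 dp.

c_1 = (2, -2, -3); ‖c_1‖ = 4.1231, so e_1 = (0.4851, -0.4851, -0.7276).
e_1·c_2 = 0.4851·3 + (-0.4851)·(-1) + (-0.7276)·(-2) = 3.3955.
u_2 = c_2 − 3.3955·e_1 = (1.3529, 0.6471, 0.4706).
‖u_2‖ = 1.5718, so e_2 = (0.8608, 0.4117, 0.2994).
e_1·c_3 = 0.4851·4 + (-0.4851)·(-1) + (-0.7276)·(-3) = 4.6082; e_2·c_3 = 0.8608·4 + 0.4117·(-1) + 0.2994·(-3) = 2.1332.
u_3 = c_3 − 4.6082·e_1 − 2.1332·e_2 = (-0.0714, 0.3571, -0.2857).
‖u_3‖ = 0.4629, so e_3 = (-0.1543, 0.7715, -0.6172).

Q = [[0.4851, 0.8608, -0.1543], [-0.4851, 0.4117, 0.7715], [-0.7276, 0.2994, -0.6172]], R = [[4.1231, 3.3955, 4.6082], [0.0000, 1.5718, 2.1332], [0.0000, 0.0000, 0.4629]]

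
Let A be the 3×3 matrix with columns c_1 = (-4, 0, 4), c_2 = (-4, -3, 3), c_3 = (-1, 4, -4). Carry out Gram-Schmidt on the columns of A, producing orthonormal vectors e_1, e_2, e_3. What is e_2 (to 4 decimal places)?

c_1 = (-4, 0, 4); ‖c_1‖ = 5.6569, so e_1 = (-0.7071, 0.0000, 0.7071).
e_1·c_2 = (-0.7071)·(-4) + 0.0000·(-3) + 0.7071·3 = 4.9497.
u_2 = c_2 − 4.9497·e_1 = (-0.5000, -3.0000, -0.5000).
‖u_2‖ = 3.0822, so e_2 = (-0.1622, -0.9733, -0.1622).

e_2 = (-0.1622, -0.9733, -0.1622)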